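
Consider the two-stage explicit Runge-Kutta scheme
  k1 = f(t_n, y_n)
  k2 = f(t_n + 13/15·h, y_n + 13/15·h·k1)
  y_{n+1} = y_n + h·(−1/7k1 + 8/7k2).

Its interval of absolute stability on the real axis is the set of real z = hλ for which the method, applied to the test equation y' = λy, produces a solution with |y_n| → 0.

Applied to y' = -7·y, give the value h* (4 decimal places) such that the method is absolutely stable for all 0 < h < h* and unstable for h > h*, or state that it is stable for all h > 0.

On y'=λy, z=hλ:
  k1=λy_n ⇒ h·k1=z·y_n;  k2=λ(1+13/15z)y_n ⇒ h·k2=z(1+13/15z)y_n
  y_{n+1}/y_n = 1 − 1/7z + 8/7z(1+13/15z) = 1 + z + 104/105z²
  ⇒ R(z) = 1 + z + 104/105z².

Boundary: |R(x)|=1, x<0.
x=-1.71: |R|=2.1863
R=1: x+104/105x²=0 ⇒ x=−105/104=-1.0096; min R=1−1/(4·104/105)=0.7476>−1
Confirm numerically:
  x=-0.839: |R|=0.85822 <1
  x=-0.821: |R|=0.84662 <1
  x=-0.611: |R|=0.75877 <1
  x=-0.524: |R|=0.74796 <1
  x=-1.440: |R|=1.61385 >1
  x=-1.107: |R|=1.10678 >1
Stable set (-1.0096, 0).

(-1.0096,0); λ=-7 ⇒ h* = (105/104)/7 = 0.1442.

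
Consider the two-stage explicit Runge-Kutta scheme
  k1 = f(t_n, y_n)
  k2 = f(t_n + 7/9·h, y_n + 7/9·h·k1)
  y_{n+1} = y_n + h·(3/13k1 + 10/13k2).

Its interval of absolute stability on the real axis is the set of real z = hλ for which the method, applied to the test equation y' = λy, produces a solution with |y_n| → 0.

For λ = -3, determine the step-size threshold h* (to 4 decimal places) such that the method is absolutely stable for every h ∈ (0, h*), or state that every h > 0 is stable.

Set f=λy, z=hλ:
  k1=λy_n ⇒ h·k1=z·y_n;  k2=λ(1+7/9z)y_n ⇒ h·k2=z(1+7/9z)y_n
  y_{n+1}/y_n = 1 + 3/13z + 10/13z(1+7/9z) = 1 + z + 70/117z²
  ⇒ R(z) = 1 + z + 70/117z².

Find x<0 with |R(x)|<1.
x=-0.99: |R|=0.5964
R=1: x+70/117x²=0 ⇒ x=−117/70=-1.6714; min R=1−1/(4·70/117)=0.5821>−1
Confirm numerically:
  x=-1.632: |R|=0.96150 <1
  x=-1.299: |R|=0.71056 <1
  x=-1.269: |R|=0.69446 <1
  x=-0.848: |R|=0.58223 <1
  x=-2.216: |R|=1.72200 >1
  x=-2.112: |R|=1.55670 >1
  x=-1.789: |R|=1.12584 >1
So |R|<1 on (-1.6714, 0).

(-1.6714,0); λ=-3 ⇒ h* = (117/70)/3 = 0.5571.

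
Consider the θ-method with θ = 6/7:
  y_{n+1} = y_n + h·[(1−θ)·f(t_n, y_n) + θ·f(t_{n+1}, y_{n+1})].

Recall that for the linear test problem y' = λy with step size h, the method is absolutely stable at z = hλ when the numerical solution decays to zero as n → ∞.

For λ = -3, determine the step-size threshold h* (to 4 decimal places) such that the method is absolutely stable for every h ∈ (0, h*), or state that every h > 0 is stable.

With y'=λy (z=hλ):
  y_{n+1} = y_n + z·[1/7·y_n + 6/7·y_{n+1}] ⇒ (1 − 6/7z)y_{n+1} = (1 + 1/7z)y_n
  R(z) = (1 + 1/7z)/(1 − 6/7z).

Find x<0 with |R(x)|<1.
x=-0.66: |R|=0.5785
x=-2: |R|=0.2632
x=-10: |R|=0.0448
x=-100: |R|=0.1532
θ=6/7≥1/2 ⇒ |1+1/7x|<|1−6/7x| ∀x<0 ⇒ unbounded interval.

unbounded; (−∞, 0). Any h>0 works for λ=-3.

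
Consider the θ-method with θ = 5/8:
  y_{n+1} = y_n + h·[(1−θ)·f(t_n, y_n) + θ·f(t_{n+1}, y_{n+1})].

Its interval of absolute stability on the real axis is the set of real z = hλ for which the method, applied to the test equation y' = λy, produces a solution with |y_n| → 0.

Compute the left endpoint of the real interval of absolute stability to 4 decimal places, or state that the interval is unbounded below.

Test eqn y'=λy, z=hλ:
  y_{n+1} = y_n + z·[3/8·y_n + 5/8·y_{n+1}] ⇒ (1 − 5/8z)y_{n+1} = (1 + 3/8z)y_n
  R(z) = (1 + 3/8z)/(1 − 5/8z).

Find x<0 with |R(x)|<1.
x=-1.74: |R|=0.1665
x=-2: |R|=0.1111
x=-10: |R|=0.3793
x=-100: |R|=0.5748
θ=5/8≥1/2 ⇒ |1+3/8x|<|1−5/8x| ∀x<0 ⇒ stable on all of ℝ⁻.

(−∞, 0) — no finite endpoint.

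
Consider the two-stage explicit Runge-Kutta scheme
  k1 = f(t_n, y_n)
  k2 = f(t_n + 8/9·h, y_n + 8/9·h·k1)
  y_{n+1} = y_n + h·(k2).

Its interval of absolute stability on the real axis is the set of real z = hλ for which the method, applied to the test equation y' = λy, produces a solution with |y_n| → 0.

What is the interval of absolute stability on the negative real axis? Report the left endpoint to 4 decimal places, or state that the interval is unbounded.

On y'=λy, z=hλ:
  k1=λy_n ⇒ h·k1=z·y_n;  k2=λ(1+8/9z)y_n ⇒ h·k2=z(1+8/9z)y_n
  y_{n+1}/y_n = 1 + z(1+8/9z) = 1 + z + 8/9z²
  ⇒ R(z) = 1 + z + 8/9z².

Need |R(x)|<1, x<0.
x=-0.8: |R|=0.7689
R=1: x+8/9x²=0 ⇒ x=−9/8=-1.1250; min R=1−1/(4·8/9)=0.7188>−1
Confirm numerically:
  x=-0.887: |R|=0.81235 <1
  x=-0.720: |R|=0.74080 <1
  x=-0.710: |R|=0.73809 <1
  x=-1.682: |R|=1.83278 >1
  x=-1.424: |R|=1.37847 >1
So |R|<1 on (-1.1250, 0).

(-1.1250, 0).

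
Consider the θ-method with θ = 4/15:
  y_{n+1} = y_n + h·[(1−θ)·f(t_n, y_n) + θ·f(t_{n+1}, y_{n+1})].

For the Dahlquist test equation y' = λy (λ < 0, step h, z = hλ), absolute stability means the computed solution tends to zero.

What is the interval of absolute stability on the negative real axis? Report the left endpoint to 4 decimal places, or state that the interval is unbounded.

Test eqn y'=λy, z=hλ:
  y_{n+1} = y_n + z·[11/15·y_n + 4/15·y_{n+1}] ⇒ (1 − 4/15z)y_{n+1} = (1 + 11/15z)y_n
  ⇒ R(z) = (1 + 11/15z)/(1 − 4/15z).

Need |R(x)|<1, x<0.
x=-1.6: |R|=0.1215
R=−1: 1+11/15x = −1+4/15x ⇒ -7/15x=2 ⇒ x=2/(-7/15)=-4.2857
Confirm numerically:
  x=-3.559: |R|=0.82600 <1
  x=-2.886: |R|=0.63088 <1
  x=-2.210: |R|=0.39052 <1
  x=-4.808: |R|=1.10680 >1
  x=-4.621: |R|=1.07009 >1
  x=-4.587: |R|=1.06324 >1
Interval (-4.2857, 0).

(-4.2857, 0).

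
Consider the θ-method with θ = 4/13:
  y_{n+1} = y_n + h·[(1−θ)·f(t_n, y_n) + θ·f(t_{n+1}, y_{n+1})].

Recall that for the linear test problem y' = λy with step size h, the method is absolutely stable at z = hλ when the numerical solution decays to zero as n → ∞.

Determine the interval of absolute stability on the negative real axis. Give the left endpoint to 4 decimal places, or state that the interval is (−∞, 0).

(-5.2000, 0).

Test eqn y'=λy, z=hλ:
  y_{n+1} = y_n + z·[9/13·y_n + 4/13·y_{n+1}] ⇒ (1 − 4/13z)y_{n+1} = (1 + 9/13z)y_n
  R(z) = (1 + 9/13z)/(1 − 4/13z).

Solve |R(x)|<1 on ℝ⁻.
x=-0.57: |R|=0.5151
R=−1: 1+9/13x = −1+4/13x ⇒ -5/13x=2 ⇒ x=2/(-5/13)=-5.2000
Confirm numerically:
  x=-3.161: |R|=0.60244 <1
  x=-2.733: |R|=0.48458 <1
  x=-2.701: |R|=0.47509 <1
  x=-5.644: |R|=1.06240 >1
  x=-5.527: |R|=1.04657 >1
  x=-5.362: |R|=1.02351 >1
Stable set (-5.2000, 0).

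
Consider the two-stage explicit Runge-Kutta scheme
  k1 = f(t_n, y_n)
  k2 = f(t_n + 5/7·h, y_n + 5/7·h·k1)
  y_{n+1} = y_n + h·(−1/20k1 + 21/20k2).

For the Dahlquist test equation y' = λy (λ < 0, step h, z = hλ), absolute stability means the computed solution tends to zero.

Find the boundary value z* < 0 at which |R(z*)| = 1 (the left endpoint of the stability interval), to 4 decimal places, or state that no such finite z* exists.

z* = -1.3333.

With y'=λy (z=hλ):
  k1=λy_n ⇒ h·k1=z·y_n;  k2=λ(1+5/7z)y_n ⇒ h·k2=z(1+5/7z)y_n
  y_{n+1}/y_n = 1 − 1/20z + 21/20z(1+5/7z) = 1 + z + 3/4z²
  R(z) = 1 + z + 3/4z².

Solve |R(x)|<1 on ℝ⁻.
x=-0.48: |R|=0.6928
R=1: x+3/4x²=0 ⇒ x=−4/3=-1.3333; min R=1−1/(4·3/4)=0.6667>−1
Confirm numerically:
  x=-1.016: |R|=0.75819 <1
  x=-0.993: |R|=0.74654 <1
  x=-0.805: |R|=0.68102 <1
  x=-1.867: |R|=1.74727 >1
  x=-1.545: |R|=1.24527 >1
So |R|<1 on (-1.3333, 0).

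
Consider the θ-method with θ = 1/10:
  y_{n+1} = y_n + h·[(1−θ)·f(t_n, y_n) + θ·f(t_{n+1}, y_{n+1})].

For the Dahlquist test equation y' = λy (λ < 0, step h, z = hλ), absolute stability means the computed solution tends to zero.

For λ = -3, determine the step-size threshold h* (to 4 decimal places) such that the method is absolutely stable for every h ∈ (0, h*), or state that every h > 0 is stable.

(-2.5000,0); λ=-3 ⇒ h* = (5/2)/3 = 0.8333.

Set f=λy, z=hλ:
  y_{n+1} = y_n + z·[9/10·y_n + 1/10·y_{n+1}] ⇒ (1 − 1/10z)y_{n+1} = (1 + 9/10z)y_n
  ⇒ R(z) = (1 + 9/10z)/(1 − 1/10z).

Solve |R(x)|<1 on ℝ⁻.
x=-1: |R|=0.0909
R=−1: 1+9/10x = −1+1/10x ⇒ -4/5x=2 ⇒ x=2/(-4/5)=-2.5000
Confirm numerically:
  x=-2.461: |R|=0.97496 <1
  x=-2.335: |R|=0.89299 <1
  x=-2.286: |R|=0.86065 <1
  x=-1.818: |R|=0.53833 <1
  x=-3.058: |R|=1.34186 >1
  x=-2.865: |R|=1.22697 >1
  x=-2.649: |R|=1.09424 >1
Stable set (-2.5000, 0).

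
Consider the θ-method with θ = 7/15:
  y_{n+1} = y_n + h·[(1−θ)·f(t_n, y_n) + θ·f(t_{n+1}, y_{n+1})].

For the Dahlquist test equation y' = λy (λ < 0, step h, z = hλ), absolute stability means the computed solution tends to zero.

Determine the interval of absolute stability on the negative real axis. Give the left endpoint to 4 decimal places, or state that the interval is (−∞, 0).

With y'=λy (z=hλ):
  y_{n+1} = y_n + z·[8/15·y_n + 7/15·y_{n+1}] ⇒ (1 − 7/15z)y_{n+1} = (1 + 8/15z)y_n
  Hence R(z) = (1 + 8/15z)/(1 − 7/15z).

Solve |R(x)|<1 on ℝ⁻.
x=-0.99: |R|=0.3228
R=−1: 1+8/15x = −1+7/15x ⇒ -1/15x=2 ⇒ x=2/(-1/15)=-30.0000
Confirm numerically:
  x=-29.496: |R|=0.99772 <1
  x=-27.823: |R|=0.98962 <1
  x=-18.974: |R|=0.92541 <1
  x=-13.807: |R|=0.85497 <1
  x=-30.336: |R|=1.00148 >1
  x=-30.183: |R|=1.00081 >1
Interval (-30.0000, 0).

(-30.0000, 0).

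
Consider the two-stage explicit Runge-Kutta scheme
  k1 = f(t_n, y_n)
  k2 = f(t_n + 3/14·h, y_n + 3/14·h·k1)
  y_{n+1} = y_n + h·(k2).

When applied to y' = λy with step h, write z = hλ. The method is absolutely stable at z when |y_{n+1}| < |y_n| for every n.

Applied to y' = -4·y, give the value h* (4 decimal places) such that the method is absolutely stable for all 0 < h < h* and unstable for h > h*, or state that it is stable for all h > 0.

Set f=λy, z=hλ:
  k1=λy_n ⇒ h·k1=z·y_n;  k2=λ(1+3/14z)y_n ⇒ h·k2=z(1+3/14z)y_n
  y_{n+1}/y_n = 1 + z(1+3/14z) = 1 + z + 3/14z²
  ⇒ R(z) = 1 + z + 3/14z².

Boundary: |R(x)|=1, x<0.
x=-1.11: |R|=0.1540
R=1: x+3/14x²=0 ⇒ x=−14/3=-4.6667; min R=1−1/(4·3/14)=-0.1667>−1
Confirm numerically:
  x=-3.985: |R|=0.41791 <1
  x=-2.076: |R|=0.15248 <1
  x=-1.988: |R|=0.14111 <1
  x=-5.108: |R|=1.48307 >1
  x=-5.040: |R|=1.40320 >1
Stable set (-4.6667, 0).

(-4.6667,0); λ=-4 ⇒ h* = (14/3)/4 = 1.1667.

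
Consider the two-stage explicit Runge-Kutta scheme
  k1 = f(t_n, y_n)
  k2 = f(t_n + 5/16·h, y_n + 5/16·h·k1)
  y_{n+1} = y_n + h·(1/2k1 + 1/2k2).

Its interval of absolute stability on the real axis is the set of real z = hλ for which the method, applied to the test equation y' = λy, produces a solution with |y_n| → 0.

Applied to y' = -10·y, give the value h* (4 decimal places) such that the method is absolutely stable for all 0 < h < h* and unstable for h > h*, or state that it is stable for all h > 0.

(-6.4000,0); λ=-10 ⇒ h* = (32/5)/10 = 0.6400.

On y'=λy, z=hλ:
  k1=λy_n ⇒ h·k1=z·y_n;  k2=λ(1+5/16z)y_n ⇒ h·k2=z(1+5/16z)y_n
  y_{n+1}/y_n = 1 + 1/2z + 1/2z(1+5/16z) = 1 + z + 5/32z²
  R(z) = 1 + z + 5/32z².

Find x<0 with |R(x)|<1.
x=-1.17: |R|=0.0439
R=1: x+5/32x²=0 ⇒ x=−32/5=-6.4000; min R=1−1/(4·5/32)=-0.6000>−1
Confirm numerically:
  x=-4.255: |R|=0.42609 <1
  x=-4.053: |R|=0.48631 <1
  x=-3.434: |R|=0.59144 <1
  x=-6.590: |R|=1.19564 >1
  x=-6.464: |R|=1.06464 >1
  x=-6.448: |R|=1.04836 >1
Stable set (-6.4000, 0).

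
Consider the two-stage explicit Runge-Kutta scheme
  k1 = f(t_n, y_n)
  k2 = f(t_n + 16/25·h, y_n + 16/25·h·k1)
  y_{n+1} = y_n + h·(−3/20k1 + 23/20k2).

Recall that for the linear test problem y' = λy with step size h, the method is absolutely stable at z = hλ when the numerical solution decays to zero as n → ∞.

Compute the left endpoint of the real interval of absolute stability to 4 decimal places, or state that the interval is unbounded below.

On y'=λy, z=hλ:
  k1=λy_n ⇒ h·k1=z·y_n;  k2=λ(1+16/25z)y_n ⇒ h·k2=z(1+16/25z)y_n
  y_{n+1}/y_n = 1 − 3/20z + 23/20z(1+16/25z) = 1 + z + 92/125z²
  so R(z) = 1 + z + 92/125z².

Find x<0 with |R(x)|<1.
x=-0.37: |R|=0.7308
R=1: x+92/125x²=0 ⇒ x=−125/92=-1.3587; min R=1−1/(4·92/125)=0.6603>−1
Confirm numerically:
  x=-1.207: |R|=0.86524 <1
  x=-1.113: |R|=0.79873 <1
  x=-0.789: |R|=0.66918 <1
  x=-1.857: |R|=1.68106 >1
  x=-1.622: |R|=1.31433 >1
  x=-1.555: |R|=1.22467 >1
So |R|<1 on (-1.3587, 0).

left endpoint -1.3587.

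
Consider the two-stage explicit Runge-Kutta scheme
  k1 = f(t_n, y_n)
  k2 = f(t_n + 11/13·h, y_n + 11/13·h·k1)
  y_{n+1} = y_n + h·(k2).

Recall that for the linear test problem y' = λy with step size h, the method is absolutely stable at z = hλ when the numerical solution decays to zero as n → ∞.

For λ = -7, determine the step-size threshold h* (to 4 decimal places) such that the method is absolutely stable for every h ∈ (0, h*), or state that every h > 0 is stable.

(-1.1818,0); λ=-7 ⇒ h* = (13/11)/7 = 0.1688.

On y'=λy, z=hλ:
  k1=λy_n ⇒ h·k1=z·y_n;  k2=λ(1+11/13z)y_n ⇒ h·k2=z(1+11/13z)y_n
  y_{n+1}/y_n = 1 + z(1+11/13z) = 1 + z + 11/13z²
  so R(z) = 1 + z + 11/13z².

Need |R(x)|<1, x<0.
x=-1.04: |R|=0.8752
R=1: x+11/13x²=0 ⇒ x=−13/11=-1.1818; min R=1−1/(4·11/13)=0.7045>−1
Confirm numerically:
  x=-0.939: |R|=0.80707 <1
  x=-0.859: |R|=0.76536 <1
  x=-0.793: |R|=0.73910 <1
  x=-0.527: |R|=0.70800 <1
  x=-1.729: |R|=1.80053 >1
  x=-1.339: |R|=1.17809 >1
  x=-1.208: |R|=1.02676 >1
Stable set (-1.1818, 0).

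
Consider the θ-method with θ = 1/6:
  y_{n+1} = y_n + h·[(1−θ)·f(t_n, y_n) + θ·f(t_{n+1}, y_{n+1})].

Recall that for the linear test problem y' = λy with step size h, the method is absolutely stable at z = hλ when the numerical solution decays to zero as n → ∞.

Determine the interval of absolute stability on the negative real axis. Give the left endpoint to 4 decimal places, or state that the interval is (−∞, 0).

Set f=λy, z=hλ:
  y_{n+1} = y_n + z·[5/6·y_n + 1/6·y_{n+1}] ⇒ (1 − 1/6z)y_{n+1} = (1 + 5/6z)y_n
  Hence R(z) = (1 + 5/6z)/(1 − 1/6z).

Need |R(x)|<1, x<0.
x=-1.47: |R|=0.1807
R=−1: 1+5/6x = −1+1/6x ⇒ -2/3x=2 ⇒ x=2/(-2/3)=-3.0000
Confirm numerically:
  x=-2.960: |R|=0.98214 <1
  x=-2.706: |R|=0.86492 <1
  x=-2.377: |R|=0.70252 <1
  x=-2.275: |R|=0.64955 <1
  x=-3.534: |R|=1.22404 >1
  x=-3.252: |R|=1.10895 >1
  x=-3.153: |R|=1.06686 >1
Interval (-3.0000, 0).

(-3.0000, 0).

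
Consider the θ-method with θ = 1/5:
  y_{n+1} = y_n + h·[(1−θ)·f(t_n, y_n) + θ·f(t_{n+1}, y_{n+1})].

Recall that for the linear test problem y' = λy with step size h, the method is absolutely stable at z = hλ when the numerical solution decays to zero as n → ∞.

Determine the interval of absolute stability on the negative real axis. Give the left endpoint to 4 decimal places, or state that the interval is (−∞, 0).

Test eqn y'=λy, z=hλ:
  y_{n+1} = y_n + z·[4/5·y_n + 1/5·y_{n+1}] ⇒ (1 − 1/5z)y_{n+1} = (1 + 4/5z)y_n
  Hence R(z) = (1 + 4/5z)/(1 − 1/5z).

Boundary: |R(x)|=1, x<0.
x=-0.9: |R|=0.2373
R=−1: 1+4/5x = −1+1/5x ⇒ -3/5x=2 ⇒ x=2/(-3/5)=-3.3333
Confirm numerically:
  x=-2.736: |R|=0.76836 <1
  x=-2.384: |R|=0.61430 <1
  x=-1.998: |R|=0.42755 <1
  x=-1.500: |R|=0.15385 <1
  x=-3.883: |R|=1.18564 >1
  x=-3.654: |R|=1.11116 >1
So |R|<1 on (-3.3333, 0).

(-3.3333, 0).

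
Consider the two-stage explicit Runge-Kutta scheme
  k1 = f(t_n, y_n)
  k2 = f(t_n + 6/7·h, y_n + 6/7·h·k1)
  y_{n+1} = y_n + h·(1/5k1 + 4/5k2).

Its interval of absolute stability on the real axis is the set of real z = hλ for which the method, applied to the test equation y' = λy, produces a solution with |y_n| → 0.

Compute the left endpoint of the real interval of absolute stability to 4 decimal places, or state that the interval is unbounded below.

left endpoint -1.4583.

With y'=λy (z=hλ):
  k1=λy_n ⇒ h·k1=z·y_n;  k2=λ(1+6/7z)y_n ⇒ h·k2=z(1+6/7z)y_n
  y_{n+1}/y_n = 1 + 1/5z + 4/5z(1+6/7z) = 1 + z + 24/35z²
  ⇒ R(z) = 1 + z + 24/35z².

Find x<0 with |R(x)|<1.
x=-0.59: |R|=0.6487
R=1: x+24/35x²=0 ⇒ x=−35/24=-1.4583; min R=1−1/(4·24/35)=0.6354>−1
Confirm numerically:
  x=-1.340: |R|=0.89127 <1
  x=-1.189: |R|=0.78041 <1
  x=-0.944: |R|=0.66706 <1
  x=-0.622: |R|=0.64329 <1
  x=-1.804: |R|=1.42760 >1
  x=-1.605: |R|=1.16142 >1
So |R|<1 on (-1.4583, 0).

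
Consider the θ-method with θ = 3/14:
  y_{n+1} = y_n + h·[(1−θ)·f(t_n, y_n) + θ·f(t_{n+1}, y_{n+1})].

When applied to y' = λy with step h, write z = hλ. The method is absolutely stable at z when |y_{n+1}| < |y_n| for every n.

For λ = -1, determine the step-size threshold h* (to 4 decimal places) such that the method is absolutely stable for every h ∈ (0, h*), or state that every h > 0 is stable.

(-3.5000,0); λ=-1 ⇒ h* = (7/2)/1 = 3.5000.

With y'=λy (z=hλ):
  y_{n+1} = y_n + z·[11/14·y_n + 3/14·y_{n+1}] ⇒ (1 − 3/14z)y_{n+1} = (1 + 11/14z)y_n
  ⇒ R(z) = (1 + 11/14z)/(1 − 3/14z).

Need |R(x)|<1, x<0.
x=-0.81: |R|=0.3098
R=−1: 1+11/14x = −1+3/14x ⇒ -4/7x=2 ⇒ x=2/(-4/7)=-3.5000
Confirm numerically:
  x=-3.442: |R|=0.98093 <1
  x=-2.814: |R|=0.75546 <1
  x=-2.061: |R|=0.42962 <1
  x=-1.869: |R|=0.33452 <1
  x=-4.016: |R|=1.15848 >1
  x=-3.976: |R|=1.14687 >1
Interval (-3.5000, 0).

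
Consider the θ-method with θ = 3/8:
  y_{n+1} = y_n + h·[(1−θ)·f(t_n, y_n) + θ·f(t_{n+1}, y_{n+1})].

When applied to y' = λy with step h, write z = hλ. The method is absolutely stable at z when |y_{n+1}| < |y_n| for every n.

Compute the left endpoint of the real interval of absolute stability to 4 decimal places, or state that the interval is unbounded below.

left endpoint -8.0000.

With y'=λy (z=hλ):
  y_{n+1} = y_n + z·[5/8·y_n + 3/8·y_{n+1}] ⇒ (1 − 3/8z)y_{n+1} = (1 + 5/8z)y_n
  Hence R(z) = (1 + 5/8z)/(1 − 3/8z).

Boundary: |R(x)|=1, x<0.
x=-0.35: |R|=0.6906
R=−1: 1+5/8x = −1+3/8x ⇒ -1/4x=2 ⇒ x=2/(-1/4)=-8.0000
Confirm numerically:
  x=-5.842: |R|=0.83092 <1
  x=-5.428: |R|=0.78817 <1
  x=-5.308: |R|=0.77495 <1
  x=-5.242: |R|=0.76751 <1
  x=-8.594: |R|=1.03517 >1
  x=-8.418: |R|=1.02514 >1
So |R|<1 on (-8.0000, 0).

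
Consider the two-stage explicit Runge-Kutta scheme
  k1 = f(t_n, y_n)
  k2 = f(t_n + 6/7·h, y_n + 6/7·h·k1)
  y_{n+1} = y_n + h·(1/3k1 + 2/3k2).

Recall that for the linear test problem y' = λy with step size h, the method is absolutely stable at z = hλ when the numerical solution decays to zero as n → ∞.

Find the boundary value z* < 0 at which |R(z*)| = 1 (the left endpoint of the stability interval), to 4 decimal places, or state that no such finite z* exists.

left endpoint -1.7500.

Set f=λy, z=hλ:
  k1=λy_n ⇒ h·k1=z·y_n;  k2=λ(1+6/7z)y_n ⇒ h·k2=z(1+6/7z)y_n
  y_{n+1}/y_n = 1 + 1/3z + 2/3z(1+6/7z) = 1 + z + 4/7z²
  R(z) = 1 + z + 4/7z².

Find x<0 with |R(x)|<1.
x=-1.75: |R|=1.0000
R=1: x+4/7x²=0 ⇒ x=−7/4=-1.7500; min R=1−1/(4·4/7)=0.5625>−1
Confirm numerically:
  x=-1.555: |R|=0.82673 <1
  x=-1.253: |R|=0.64415 <1
  x=-1.030: |R|=0.57623 <1
  x=-0.885: |R|=0.56256 <1
  x=-2.241: |R|=1.62876 >1
  x=-2.035: |R|=1.33141 >1
  x=-1.962: |R|=1.23768 >1
Stable set (-1.7500, 0).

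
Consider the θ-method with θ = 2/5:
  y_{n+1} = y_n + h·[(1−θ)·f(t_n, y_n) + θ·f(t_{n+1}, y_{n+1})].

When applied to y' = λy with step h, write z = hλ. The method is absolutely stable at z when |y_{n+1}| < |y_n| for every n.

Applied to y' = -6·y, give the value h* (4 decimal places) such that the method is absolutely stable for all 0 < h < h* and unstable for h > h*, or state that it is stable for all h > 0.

(-10.0000,0); λ=-6 ⇒ h* = (10)/6 = 1.6667.

Test eqn y'=λy, z=hλ:
  y_{n+1} = y_n + z·[3/5·y_n + 2/5·y_{n+1}] ⇒ (1 − 2/5z)y_{n+1} = (1 + 3/5z)y_n
  ⇒ R(z) = (1 + 3/5z)/(1 − 2/5z).

Need |R(x)|<1, x<0.
x=-1.06: |R|=0.2556
R=−1: 1+3/5x = −1+2/5x ⇒ -1/5x=2 ⇒ x=2/(-1/5)=-10.0000
Confirm numerically:
  x=-7.904: |R|=0.89927 <1
  x=-6.002: |R|=0.76488 <1
  x=-5.736: |R|=0.74114 <1
  x=-4.358: |R|=0.58866 <1
  x=-10.461: |R|=1.01778 >1
  x=-10.419: |R|=1.01622 >1
Stable set (-10.0000, 0).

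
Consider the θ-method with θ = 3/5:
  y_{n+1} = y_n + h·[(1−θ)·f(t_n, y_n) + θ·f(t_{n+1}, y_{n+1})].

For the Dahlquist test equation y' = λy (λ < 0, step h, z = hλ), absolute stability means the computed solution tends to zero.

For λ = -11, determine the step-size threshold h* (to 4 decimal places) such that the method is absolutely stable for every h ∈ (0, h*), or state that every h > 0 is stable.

Test eqn y'=λy, z=hλ:
  y_{n+1} = y_n + z·[2/5·y_n + 3/5·y_{n+1}] ⇒ (1 − 3/5z)y_{n+1} = (1 + 2/5z)y_n
  Hence R(z) = (1 + 2/5z)/(1 − 3/5z).

Boundary: |R(x)|=1, x<0.
x=-0.47: |R|=0.6334
x=-2: |R|=0.0909
x=-10: |R|=0.4286
x=-100: |R|=0.6393
θ=3/5≥1/2 ⇒ |1+2/5x|<|1−3/5x| ∀x<0 ⇒ unbounded interval.

interval (−∞, 0). Any h>0 works for λ=-11.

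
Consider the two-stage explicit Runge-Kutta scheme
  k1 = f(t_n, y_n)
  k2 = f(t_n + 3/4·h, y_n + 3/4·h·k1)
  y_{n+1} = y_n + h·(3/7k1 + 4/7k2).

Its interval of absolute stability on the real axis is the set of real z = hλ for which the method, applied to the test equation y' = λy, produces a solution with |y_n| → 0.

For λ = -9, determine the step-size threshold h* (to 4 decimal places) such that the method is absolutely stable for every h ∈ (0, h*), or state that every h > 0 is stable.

(-2.3333,0); λ=-9 ⇒ h* = (7/3)/9 = 0.2593.

With y'=λy (z=hλ):
  k1=λy_n ⇒ h·k1=z·y_n;  k2=λ(1+3/4z)y_n ⇒ h·k2=z(1+3/4z)y_n
  y_{n+1}/y_n = 1 + 3/7z + 4/7z(1+3/4z) = 1 + z + 3/7z²
  Hence R(z) = 1 + z + 3/7z².

Find x<0 with |R(x)|<1.
x=-1.24: |R|=0.4190
R=1: x+3/7x²=0 ⇒ x=−7/3=-2.3333; min R=1−1/(4·3/7)=0.4167>−1
Confirm numerically:
  x=-2.198: |R|=0.87252 <1
  x=-2.074: |R|=0.76949 <1
  x=-1.414: |R|=0.44288 <1
  x=-1.099: |R|=0.41863 <1
  x=-2.926: |R|=1.74320 >1
  x=-2.747: |R|=1.48700 >1
  x=-2.437: |R|=1.10827 >1
Interval (-2.3333, 0).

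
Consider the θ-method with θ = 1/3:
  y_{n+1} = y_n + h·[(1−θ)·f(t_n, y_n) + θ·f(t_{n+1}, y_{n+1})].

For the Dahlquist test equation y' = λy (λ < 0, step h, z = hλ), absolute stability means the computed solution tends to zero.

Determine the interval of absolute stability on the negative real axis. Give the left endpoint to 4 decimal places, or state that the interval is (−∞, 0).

Set f=λy, z=hλ:
  y_{n+1} = y_n + z·[2/3·y_n + 1/3·y_{n+1}] ⇒ (1 − 1/3z)y_{n+1} = (1 + 2/3z)y_n
  R(z) = (1 + 2/3z)/(1 − 1/3z).

Need |R(x)|<1, x<0.
x=-1.19: |R|=0.1480
R=−1: 1+2/3x = −1+1/3x ⇒ -1/3x=2 ⇒ x=2/(-1/3)=-6.0000
Confirm numerically:
  x=-4.665: |R|=0.82583 <1
  x=-3.931: |R|=0.70149 <1
  x=-3.890: |R|=0.69376 <1
  x=-3.689: |R|=0.65451 <1
  x=-6.281: |R|=1.03028 >1
  x=-6.141: |R|=1.01543 >1
Stable set (-6.0000, 0).

z∈(-6.0000,0).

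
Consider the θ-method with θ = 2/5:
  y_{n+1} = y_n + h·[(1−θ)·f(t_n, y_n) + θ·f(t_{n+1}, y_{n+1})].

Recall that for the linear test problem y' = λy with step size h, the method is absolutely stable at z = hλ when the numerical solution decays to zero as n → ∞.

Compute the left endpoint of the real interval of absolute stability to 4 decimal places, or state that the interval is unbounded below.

On y'=λy, z=hλ:
  y_{n+1} = y_n + z·[3/5·y_n + 2/5·y_{n+1}] ⇒ (1 − 2/5z)y_{n+1} = (1 + 3/5z)y_n
  Hence R(z) = (1 + 3/5z)/(1 − 2/5z).

Need |R(x)|<1, x<0.
x=-0.83: |R|=0.3769
R=−1: 1+3/5x = −1+2/5x ⇒ -1/5x=2 ⇒ x=2/(-1/5)=-10.0000
Confirm numerically:
  x=-9.487: |R|=0.97860 <1
  x=-8.316: |R|=0.92215 <1
  x=-5.387: |R|=0.70756 <1
  x=-5.239: |R|=0.69240 <1
  x=-10.443: |R|=1.01711 >1
  x=-10.163: |R|=1.00644 >1
So |R|<1 on (-10.0000, 0).

z* = -10.0000.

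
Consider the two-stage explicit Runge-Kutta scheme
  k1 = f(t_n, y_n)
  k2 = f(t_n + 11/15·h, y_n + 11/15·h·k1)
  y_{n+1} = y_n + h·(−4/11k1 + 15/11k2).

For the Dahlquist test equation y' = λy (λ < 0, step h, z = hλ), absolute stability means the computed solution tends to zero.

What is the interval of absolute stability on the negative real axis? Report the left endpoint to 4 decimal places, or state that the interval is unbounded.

Test eqn y'=λy, z=hλ:
  k1=λy_n ⇒ h·k1=z·y_n;  k2=λ(1+11/15z)y_n ⇒ h·k2=z(1+11/15z)y_n
  y_{n+1}/y_n = 1 − 4/11z + 15/11z(1+11/15z) = 1 + z + z²
  ⇒ R(z) = 1 + z + z².

Need |R(x)|<1, x<0.
x=-1.31: |R|=1.4061
R=1: x+1x²=0 ⇒ x=−1=-1.0000; min R=1−1/(4·1)=0.7500>−1
Confirm numerically:
  x=-0.792: |R|=0.83526 <1
  x=-0.608: |R|=0.76166 <1
  x=-0.512: |R|=0.75014 <1
  x=-0.509: |R|=0.75008 <1
  x=-1.501: |R|=1.75200 >1
  x=-1.238: |R|=1.29464 >1
  x=-1.092: |R|=1.10046 >1
Interval (-1.0000, 0).

z∈(-1.0000,0).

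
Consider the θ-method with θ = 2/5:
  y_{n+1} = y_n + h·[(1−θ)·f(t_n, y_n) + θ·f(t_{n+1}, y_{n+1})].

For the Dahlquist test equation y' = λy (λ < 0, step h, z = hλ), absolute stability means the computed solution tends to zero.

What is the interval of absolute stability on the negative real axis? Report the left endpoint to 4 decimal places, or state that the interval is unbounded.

(-10.0000, 0).

Set f=λy, z=hλ:
  y_{n+1} = y_n + z·[3/5·y_n + 2/5·y_{n+1}] ⇒ (1 − 2/5z)y_{n+1} = (1 + 3/5z)y_n
  so R(z) = (1 + 3/5z)/(1 − 2/5z).

Boundary: |R(x)|=1, x<0.
x=-0.4: |R|=0.6552
R=−1: 1+3/5x = −1+2/5x ⇒ -1/5x=2 ⇒ x=2/(-1/5)=-10.0000
Confirm numerically:
  x=-9.640: |R|=0.98517 <1
  x=-8.505: |R|=0.93208 <1
  x=-7.713: |R|=0.88803 <1
  x=-5.040: |R|=0.67109 <1
  x=-10.246: |R|=1.00965 >1
  x=-10.033: |R|=1.00132 >1
Stable set (-10.0000, 0).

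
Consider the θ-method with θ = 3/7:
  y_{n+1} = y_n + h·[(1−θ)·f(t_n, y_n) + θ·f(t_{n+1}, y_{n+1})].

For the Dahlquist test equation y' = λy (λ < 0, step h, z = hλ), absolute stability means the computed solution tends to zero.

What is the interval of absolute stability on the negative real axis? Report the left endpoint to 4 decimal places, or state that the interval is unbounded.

(-14.0000, 0).

On y'=λy, z=hλ:
  y_{n+1} = y_n + z·[4/7·y_n + 3/7·y_{n+1}] ⇒ (1 − 3/7z)y_{n+1} = (1 + 4/7z)y_n
  Hence R(z) = (1 + 4/7z)/(1 − 3/7z).

Need |R(x)|<1, x<0.
x=-0.47: |R|=0.6088
R=−1: 1+4/7x = −1+3/7x ⇒ -1/7x=2 ⇒ x=2/(-1/7)=-14.0000
Confirm numerically:
  x=-11.596: |R|=0.94247 <1
  x=-5.806: |R|=0.66443 <1
  x=-5.624: |R|=0.64913 <1
  x=-14.497: |R|=1.00984 >1
  x=-14.029: |R|=1.00059 >1
Stable set (-14.0000, 0).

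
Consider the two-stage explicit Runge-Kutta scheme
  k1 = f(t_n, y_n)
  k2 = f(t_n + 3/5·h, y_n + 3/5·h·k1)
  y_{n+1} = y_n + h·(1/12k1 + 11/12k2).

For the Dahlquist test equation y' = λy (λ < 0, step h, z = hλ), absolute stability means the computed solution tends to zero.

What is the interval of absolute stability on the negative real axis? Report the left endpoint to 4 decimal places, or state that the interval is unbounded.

Test eqn y'=λy, z=hλ:
  k1=λy_n ⇒ h·k1=z·y_n;  k2=λ(1+3/5z)y_n ⇒ h·k2=z(1+3/5z)y_n
  y_{n+1}/y_n = 1 + 1/12z + 11/12z(1+3/5z) = 1 + z + 11/20z²
  so R(z) = 1 + z + 11/20z².

Boundary: |R(x)|=1, x<0.
x=-1.03: |R|=0.5535
R=1: x+11/20x²=0 ⇒ x=−20/11=-1.8182; min R=1−1/(4·11/20)=0.5455>−1
Confirm numerically:
  x=-1.737: |R|=0.92244 <1
  x=-1.456: |R|=0.70996 <1
  x=-1.333: |R|=0.64429 <1
  x=-1.085: |R|=0.56247 <1
  x=-2.356: |R|=1.69690 >1
  x=-2.266: |R|=1.55812 >1
  x=-2.156: |R|=1.40058 >1
Stable set (-1.8182, 0).

(-1.8182, 0).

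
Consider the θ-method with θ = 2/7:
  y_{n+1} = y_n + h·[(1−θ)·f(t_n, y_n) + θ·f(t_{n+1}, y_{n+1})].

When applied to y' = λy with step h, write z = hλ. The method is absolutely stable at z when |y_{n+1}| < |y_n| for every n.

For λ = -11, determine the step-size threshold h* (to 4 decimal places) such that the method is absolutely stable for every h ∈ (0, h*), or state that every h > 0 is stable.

Set f=λy, z=hλ:
  y_{n+1} = y_n + z·[5/7·y_n + 2/7·y_{n+1}] ⇒ (1 − 2/7z)y_{n+1} = (1 + 5/7z)y_n
  ⇒ R(z) = (1 + 5/7z)/(1 − 2/7z).

Need |R(x)|<1, x<0.
x=-0.43: |R|=0.6170
R=−1: 1+5/7x = −1+2/7x ⇒ -3/7x=2 ⇒ x=2/(-3/7)=-4.6667
Confirm numerically:
  x=-3.867: |R|=0.83718 <1
  x=-3.190: |R|=0.66891 <1
  x=-2.705: |R|=0.52579 <1
  x=-5.137: |R|=1.08168 >1
  x=-5.036: |R|=1.06490 >1
Stable set (-4.6667, 0).

(-4.6667,0); λ=-11 ⇒ h* = (14/3)/11 = 0.4242.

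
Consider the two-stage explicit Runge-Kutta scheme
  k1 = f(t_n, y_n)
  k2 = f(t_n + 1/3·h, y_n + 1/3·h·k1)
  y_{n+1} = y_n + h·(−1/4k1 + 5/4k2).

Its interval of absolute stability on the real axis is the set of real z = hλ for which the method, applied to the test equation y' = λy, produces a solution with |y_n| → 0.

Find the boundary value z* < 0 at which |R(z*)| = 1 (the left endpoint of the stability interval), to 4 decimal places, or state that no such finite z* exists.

left endpoint -2.4000.

Test eqn y'=λy, z=hλ:
  k1=λy_n ⇒ h·k1=z·y_n;  k2=λ(1+1/3z)y_n ⇒ h·k2=z(1+1/3z)y_n
  y_{n+1}/y_n = 1 − 1/4z + 5/4z(1+1/3z) = 1 + z + 5/12z²
  ⇒ R(z) = 1 + z + 5/12z².

Boundary: |R(x)|=1, x<0.
x=-0.53: |R|=0.5870
R=1: x+5/12x²=0 ⇒ x=−12/5=-2.4000; min R=1−1/(4·5/12)=0.4000>−1
Confirm numerically:
  x=-2.277: |R|=0.88330 <1
  x=-1.764: |R|=0.53254 <1
  x=-1.154: |R|=0.40088 <1
  x=-1.063: |R|=0.40782 <1
  x=-2.968: |R|=1.70243 >1
  x=-2.625: |R|=1.24609 >1
So |R|<1 on (-2.4000, 0).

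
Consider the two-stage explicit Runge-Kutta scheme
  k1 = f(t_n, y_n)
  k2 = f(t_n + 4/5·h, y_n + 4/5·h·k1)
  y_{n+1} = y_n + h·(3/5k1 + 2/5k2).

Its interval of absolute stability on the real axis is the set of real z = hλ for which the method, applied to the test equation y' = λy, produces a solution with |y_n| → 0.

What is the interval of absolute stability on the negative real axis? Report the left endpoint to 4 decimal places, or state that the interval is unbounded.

Test eqn y'=λy, z=hλ:
  k1=λy_n ⇒ h·k1=z·y_n;  k2=λ(1+4/5z)y_n ⇒ h·k2=z(1+4/5z)y_n
  y_{n+1}/y_n = 1 + 3/5z + 2/5z(1+4/5z) = 1 + z + 8/25z²
  Hence R(z) = 1 + z + 8/25z².

Boundary: |R(x)|=1, x<0.
x=-1.14: |R|=0.2759
R=1: x+8/25x²=0 ⇒ x=−25/8=-3.1250; min R=1−1/(4·8/25)=0.2188>−1
Confirm numerically:
  x=-2.826: |R|=0.72961 <1
  x=-2.758: |R|=0.67610 <1
  x=-2.753: |R|=0.67228 <1
  x=-2.505: |R|=0.50301 <1
  x=-3.262: |R|=1.14301 >1
  x=-3.227: |R|=1.10533 >1
So |R|<1 on (-3.1250, 0).

z∈(-3.1250,0).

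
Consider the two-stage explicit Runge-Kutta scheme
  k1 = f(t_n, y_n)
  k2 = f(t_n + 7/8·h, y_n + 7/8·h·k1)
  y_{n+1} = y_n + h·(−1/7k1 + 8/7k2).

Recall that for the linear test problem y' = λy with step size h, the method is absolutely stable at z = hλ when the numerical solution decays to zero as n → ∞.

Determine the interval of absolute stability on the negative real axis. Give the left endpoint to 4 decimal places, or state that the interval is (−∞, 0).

Test eqn y'=λy, z=hλ:
  k1=λy_n ⇒ h·k1=z·y_n;  k2=λ(1+7/8z)y_n ⇒ h·k2=z(1+7/8z)y_n
  y_{n+1}/y_n = 1 − 1/7z + 8/7z(1+7/8z) = 1 + z + z²
  ⇒ R(z) = 1 + z + z².

Find x<0 with |R(x)|<1.
x=-1.66: |R|=2.0956
R=1: x+1x²=0 ⇒ x=−1=-1.0000; min R=1−1/(4·1)=0.7500>−1
Confirm numerically:
  x=-0.822: |R|=0.85368 <1
  x=-0.804: |R|=0.84242 <1
  x=-0.772: |R|=0.82398 <1
  x=-0.562: |R|=0.75384 <1
  x=-1.443: |R|=1.63925 >1
  x=-1.421: |R|=1.59824 >1
  x=-1.166: |R|=1.19356 >1
So |R|<1 on (-1.0000, 0).

(-1.0000, 0).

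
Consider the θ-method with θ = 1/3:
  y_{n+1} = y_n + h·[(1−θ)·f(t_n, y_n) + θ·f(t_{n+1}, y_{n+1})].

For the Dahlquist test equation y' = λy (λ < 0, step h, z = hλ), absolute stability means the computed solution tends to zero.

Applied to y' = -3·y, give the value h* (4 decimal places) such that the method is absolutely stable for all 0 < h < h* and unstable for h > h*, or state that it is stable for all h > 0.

Test eqn y'=λy, z=hλ:
  y_{n+1} = y_n + z·[2/3·y_n + 1/3·y_{n+1}] ⇒ (1 − 1/3z)y_{n+1} = (1 + 2/3z)y_n
  Hence R(z) = (1 + 2/3z)/(1 − 1/3z).

Need |R(x)|<1, x<0.
x=-1.23: |R|=0.1277
R=−1: 1+2/3x = −1+1/3x ⇒ -1/3x=2 ⇒ x=2/(-1/3)=-6.0000
Confirm numerically:
  x=-4.087: |R|=0.73007 <1
  x=-3.441: |R|=0.60270 <1
  x=-2.766: |R|=0.43913 <1
  x=-6.572: |R|=1.05976 >1
  x=-6.342: |R|=1.03661 >1
  x=-6.141: |R|=1.01543 >1
Stable set (-6.0000, 0).

(-6.0000,0); λ=-3 ⇒ h* = (6)/3 = 2.0000.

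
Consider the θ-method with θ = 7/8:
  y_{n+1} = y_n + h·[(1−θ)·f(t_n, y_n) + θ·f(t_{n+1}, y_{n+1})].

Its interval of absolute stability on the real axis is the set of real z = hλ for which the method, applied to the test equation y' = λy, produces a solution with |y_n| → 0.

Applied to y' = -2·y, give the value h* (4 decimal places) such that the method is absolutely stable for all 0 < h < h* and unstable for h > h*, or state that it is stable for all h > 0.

unbounded; (−∞, 0). Any h>0 works for λ=-2.

Test eqn y'=λy, z=hλ:
  y_{n+1} = y_n + z·[1/8·y_n + 7/8·y_{n+1}] ⇒ (1 − 7/8z)y_{n+1} = (1 + 1/8z)y_n
  ⇒ R(z) = (1 + 1/8z)/(1 − 7/8z).

Boundary: |R(x)|=1, x<0.
x=-0.91: |R|=0.4934
x=-2: |R|=0.2727
x=-10: |R|=0.0256
x=-100: |R|=0.1299
θ=7/8≥1/2 ⇒ |1+1/8x|<|1−7/8x| ∀x<0 ⇒ interval (−∞,0).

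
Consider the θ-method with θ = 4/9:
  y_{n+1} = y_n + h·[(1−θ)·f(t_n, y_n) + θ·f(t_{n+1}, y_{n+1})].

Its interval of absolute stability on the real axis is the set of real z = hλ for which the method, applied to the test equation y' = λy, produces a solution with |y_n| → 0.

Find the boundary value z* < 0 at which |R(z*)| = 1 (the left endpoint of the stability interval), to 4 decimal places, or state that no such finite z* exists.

On y'=λy, z=hλ:
  y_{n+1} = y_n + z·[5/9·y_n + 4/9·y_{n+1}] ⇒ (1 − 4/9z)y_{n+1} = (1 + 5/9z)y_n
  Hence R(z) = (1 + 5/9z)/(1 − 4/9z).

Need |R(x)|<1, x<0.
x=-1.69: |R|=0.0349
R=−1: 1+5/9x = −1+4/9x ⇒ -1/9x=2 ⇒ x=2/(-1/9)=-18.0000
Confirm numerically:
  x=-17.864: |R|=0.99831 <1
  x=-12.953: |R|=0.91701 <1
  x=-8.484: |R|=0.77837 <1
  x=-18.374: |R|=1.00453 >1
  x=-18.119: |R|=1.00146 >1
  x=-18.034: |R|=1.00042 >1
So |R|<1 on (-18.0000, 0).

z* = -18.0000.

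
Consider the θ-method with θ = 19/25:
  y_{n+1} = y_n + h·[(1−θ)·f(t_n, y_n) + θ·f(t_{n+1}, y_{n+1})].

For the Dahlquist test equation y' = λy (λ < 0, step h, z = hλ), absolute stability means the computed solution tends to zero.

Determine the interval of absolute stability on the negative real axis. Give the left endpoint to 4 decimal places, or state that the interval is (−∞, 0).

(−∞, 0) — no finite endpoint.

Test eqn y'=λy, z=hλ:
  y_{n+1} = y_n + z·[6/25·y_n + 19/25·y_{n+1}] ⇒ (1 − 19/25z)y_{n+1} = (1 + 6/25z)y_n
  R(z) = (1 + 6/25z)/(1 − 19/25z).

Find x<0 with |R(x)|<1.
x=-1.31: |R|=0.3436
x=-2: |R|=0.2063
x=-10: |R|=0.1628
x=-100: |R|=0.2987
θ=19/25≥1/2 ⇒ |1+6/25x|<|1−19/25x| ∀x<0 ⇒ stable on all of ℝ⁻.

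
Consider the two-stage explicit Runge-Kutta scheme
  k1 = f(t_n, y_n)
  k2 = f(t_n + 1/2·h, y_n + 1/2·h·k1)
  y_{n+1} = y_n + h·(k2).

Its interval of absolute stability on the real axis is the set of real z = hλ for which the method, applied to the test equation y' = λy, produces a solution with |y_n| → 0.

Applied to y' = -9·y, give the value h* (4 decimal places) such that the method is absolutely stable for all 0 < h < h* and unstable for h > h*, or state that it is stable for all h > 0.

(-2.0000,0); λ=-9 ⇒ h* = (2)/9 = 0.2222.

Set f=λy, z=hλ:
  k1=λy_n ⇒ h·k1=z·y_n;  k2=λ(1+1/2z)y_n ⇒ h·k2=z(1+1/2z)y_n
  y_{n+1}/y_n = 1 + z(1+1/2z) = 1 + z + 1/2z²
  R(z) = 1 + z + 1/2z².

Boundary: |R(x)|=1, x<0.
x=-1.72: |R|=0.7592
R=1: x+1/2x²=0 ⇒ x=−2=-2.0000; min R=1−1/(4·1/2)=0.5000>−1
Confirm numerically:
  x=-1.828: |R|=0.84279 <1
  x=-1.825: |R|=0.84031 <1
  x=-1.368: |R|=0.56771 <1
  x=-2.511: |R|=1.64156 >1
  x=-2.138: |R|=1.14752 >1
So |R|<1 on (-2.0000, 0).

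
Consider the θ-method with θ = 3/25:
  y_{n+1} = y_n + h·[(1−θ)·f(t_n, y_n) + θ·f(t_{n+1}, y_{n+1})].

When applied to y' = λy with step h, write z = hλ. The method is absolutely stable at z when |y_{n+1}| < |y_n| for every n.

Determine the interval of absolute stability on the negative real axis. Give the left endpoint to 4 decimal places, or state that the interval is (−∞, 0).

With y'=λy (z=hλ):
  y_{n+1} = y_n + z·[22/25·y_n + 3/25·y_{n+1}] ⇒ (1 − 3/25z)y_{n+1} = (1 + 22/25z)y_n
  so R(z) = (1 + 22/25z)/(1 − 3/25z).

Need |R(x)|<1, x<0.
x=-1.36: |R|=0.1692
R=−1: 1+22/25x = −1+3/25x ⇒ -19/25x=2 ⇒ x=2/(-19/25)=-2.6316
Confirm numerically:
  x=-2.150: |R|=0.70906 <1
  x=-1.498: |R|=0.26975 <1
  x=-1.470: |R|=0.24957 <1
  x=-1.356: |R|=0.16623 <1
  x=-3.092: |R|=1.25522 >1
  x=-2.938: |R|=1.17218 >1
  x=-2.847: |R|=1.12203 >1
So |R|<1 on (-2.6316, 0).

z∈(-2.6316,0).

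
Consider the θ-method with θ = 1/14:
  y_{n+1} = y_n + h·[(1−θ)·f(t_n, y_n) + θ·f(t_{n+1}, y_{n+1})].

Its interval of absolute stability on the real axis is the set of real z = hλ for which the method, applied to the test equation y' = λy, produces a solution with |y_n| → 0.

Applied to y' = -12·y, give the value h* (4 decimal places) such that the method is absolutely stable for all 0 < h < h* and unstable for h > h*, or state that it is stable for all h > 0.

(-2.3333,0); λ=-12 ⇒ h* = (7/3)/12 = 0.1944.

Set f=λy, z=hλ:
  y_{n+1} = y_n + z·[13/14·y_n + 1/14·y_{n+1}] ⇒ (1 − 1/14z)y_{n+1} = (1 + 13/14z)y_n
  Hence R(z) = (1 + 13/14z)/(1 − 1/14z).

Find x<0 with |R(x)|<1.
x=-1.41: |R|=0.2810
R=−1: 1+13/14x = −1+1/14x ⇒ -6/7x=2 ⇒ x=2/(-6/7)=-2.3333
Confirm numerically:
  x=-2.245: |R|=0.93475 <1
  x=-2.162: |R|=0.87279 <1
  x=-1.993: |R|=0.74464 <1
  x=-1.891: |R|=0.66597 <1
  x=-2.770: |R|=1.31246 >1
  x=-2.732: |R|=1.28592 >1
  x=-2.598: |R|=1.19135 >1
So |R|<1 on (-2.3333, 0).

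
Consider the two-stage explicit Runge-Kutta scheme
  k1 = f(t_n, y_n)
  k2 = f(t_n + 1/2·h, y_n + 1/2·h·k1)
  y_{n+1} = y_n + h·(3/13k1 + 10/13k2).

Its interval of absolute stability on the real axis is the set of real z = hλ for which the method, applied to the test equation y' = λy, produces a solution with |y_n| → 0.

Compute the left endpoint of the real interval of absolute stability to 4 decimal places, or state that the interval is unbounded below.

On y'=λy, z=hλ:
  k1=λy_n ⇒ h·k1=z·y_n;  k2=λ(1+1/2z)y_n ⇒ h·k2=z(1+1/2z)y_n
  y_{n+1}/y_n = 1 + 3/13z + 10/13z(1+1/2z) = 1 + z + 5/13z²
  ⇒ R(z) = 1 + z + 5/13z².

Boundary: |R(x)|=1, x<0.
x=-1.51: |R|=0.3670
R=1: x+5/13x²=0 ⇒ x=−13/5=-2.6000; min R=1−1/(4·5/13)=0.3500>−1
Confirm numerically:
  x=-2.406: |R|=0.82048 <1
  x=-1.919: |R|=0.49737 <1
  x=-1.438: |R|=0.35732 <1
  x=-1.098: |R|=0.36569 <1
  x=-2.918: |R|=1.35689 >1
  x=-2.860: |R|=1.28600 >1
Stable set (-2.6000, 0).

left endpoint -2.6000.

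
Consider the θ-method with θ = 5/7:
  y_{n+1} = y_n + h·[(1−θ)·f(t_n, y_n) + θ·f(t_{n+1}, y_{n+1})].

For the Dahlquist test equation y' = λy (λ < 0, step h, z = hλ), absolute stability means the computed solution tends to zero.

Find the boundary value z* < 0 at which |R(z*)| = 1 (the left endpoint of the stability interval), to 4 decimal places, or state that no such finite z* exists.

Test eqn y'=λy, z=hλ:
  y_{n+1} = y_n + z·[2/7·y_n + 5/7·y_{n+1}] ⇒ (1 − 5/7z)y_{n+1} = (1 + 2/7z)y_n
  R(z) = (1 + 2/7z)/(1 − 5/7z).

Find x<0 with |R(x)|<1.
x=-0.99: |R|=0.4201
x=-2: |R|=0.1765
x=-10: |R|=0.2281
x=-100: |R|=0.3807
θ=5/7≥1/2 ⇒ |1+2/7x|<|1−5/7x| ∀x<0 ⇒ unbounded interval.

interval (−∞, 0).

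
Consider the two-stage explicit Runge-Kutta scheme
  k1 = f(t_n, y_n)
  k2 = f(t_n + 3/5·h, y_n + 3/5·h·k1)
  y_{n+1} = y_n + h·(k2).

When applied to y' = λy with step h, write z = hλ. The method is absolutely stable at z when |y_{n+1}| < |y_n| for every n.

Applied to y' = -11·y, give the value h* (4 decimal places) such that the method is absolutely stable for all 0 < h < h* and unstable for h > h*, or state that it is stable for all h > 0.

(-1.6667,0); λ=-11 ⇒ h* = (5/3)/11 = 0.1515.

Test eqn y'=λy, z=hλ:
  k1=λy_n ⇒ h·k1=z·y_n;  k2=λ(1+3/5z)y_n ⇒ h·k2=z(1+3/5z)y_n
  y_{n+1}/y_n = 1 + z(1+3/5z) = 1 + z + 3/5z²
  so R(z) = 1 + z + 3/5z².

Boundary: |R(x)|=1, x<0.
x=-0.47: |R|=0.6625
R=1: x+3/5x²=0 ⇒ x=−5/3=-1.6667; min R=1−1/(4·3/5)=0.5833>−1
Confirm numerically:
  x=-1.340: |R|=0.73736 <1
  x=-1.251: |R|=0.68800 <1
  x=-1.198: |R|=0.66312 <1
  x=-2.062: |R|=1.48911 >1
  x=-2.033: |R|=1.44685 >1
  x=-1.887: |R|=1.24946 >1
Interval (-1.6667, 0).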